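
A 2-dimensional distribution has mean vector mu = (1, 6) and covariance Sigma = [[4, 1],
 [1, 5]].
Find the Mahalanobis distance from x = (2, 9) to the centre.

Step 1 — centre the observation: (x - mu) = (1, 3).

Step 2 — invert Sigma. det(Sigma) = 4·5 - (1)² = 19.
  Sigma^{-1} = (1/det) · [[d, -b], [-b, a]] = [[0.2632, -0.0526],
 [-0.0526, 0.2105]].

Step 3 — form the quadratic (x - mu)^T · Sigma^{-1} · (x - mu):
  Sigma^{-1} · (x - mu) = (0.1053, 0.5789).
  (x - mu)^T · [Sigma^{-1} · (x - mu)] = (1)·(0.1053) + (3)·(0.5789) = 1.8421.

Step 4 — take square root: d = √(1.8421) ≈ 1.3572.

d(x, mu) = √(1.8421) ≈ 1.3572


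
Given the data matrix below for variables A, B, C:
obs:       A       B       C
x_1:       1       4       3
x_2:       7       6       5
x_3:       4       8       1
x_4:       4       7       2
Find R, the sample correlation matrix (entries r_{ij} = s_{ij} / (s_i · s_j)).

Step 1 — column means:
  mean(A) = (1 + 7 + 4 + 4) / 4 = 16/4 = 4
  mean(B) = (4 + 6 + 8 + 7) / 4 = 25/4 = 6.25
  mean(C) = (3 + 5 + 1 + 2) / 4 = 11/4 = 2.75

Step 2 — sample variances and covariances s[i,j] = (1/(n-1)) · Σ_k (x_{k,i} - mean_i) · (x_{k,j} - mean_j), with n-1 = 3:
  s[A,A] = ((-3)·(-3) + (3)·(3) + (0)·(0) + (0)·(0)) / 3 = 18/3 = 6
  s[A,B] = ((-3)·(-2.25) + (3)·(-0.25) + (0)·(1.75) + (0)·(0.75)) / 3 = 6/3 = 2
  s[A,C] = ((-3)·(0.25) + (3)·(2.25) + (0)·(-1.75) + (0)·(-0.75)) / 3 = 6/3 = 2
  s[B,B] = ((-2.25)·(-2.25) + (-0.25)·(-0.25) + (1.75)·(1.75) + (0.75)·(0.75)) / 3 = 8.75/3 = 2.9167
  s[B,C] = ((-2.25)·(0.25) + (-0.25)·(2.25) + (1.75)·(-1.75) + (0.75)·(-0.75)) / 3 = -4.75/3 = -1.5833
  s[C,C] = ((0.25)·(0.25) + (2.25)·(2.25) + (-1.75)·(-1.75) + (-0.75)·(-0.75)) / 3 = 8.75/3 = 2.9167
  Sample standard deviations s_i = √(s[i,i]):
  s(A) = √(6) = 2.4495
  s(B) = √(2.9167) = 1.7078
  s(C) = √(2.9167) = 1.7078

Step 3 — r_{ij} = s_{ij} / (s_i · s_j):
  r[A,A] = 1 (diagonal).
  r[A,B] = 2 / (2.4495 · 1.7078) = 2 / 4.1833 = 0.4781
  r[A,C] = 2 / (2.4495 · 1.7078) = 2 / 4.1833 = 0.4781
  r[B,B] = 1 (diagonal).
  r[B,C] = -1.5833 / (1.7078 · 1.7078) = -1.5833 / 2.9167 = -0.5429
  r[C,C] = 1 (diagonal).

R is symmetric with unit diagonal. Assembling:

R = [[1, 0.4781, 0.4781],
 [0.4781, 1, -0.5429],
 [0.4781, -0.5429, 1]]


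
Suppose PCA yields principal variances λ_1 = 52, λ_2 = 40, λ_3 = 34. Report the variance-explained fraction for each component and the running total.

Step 1 — total variance = trace(Sigma) = Σ λ_i = 52 + 40 + 34 = 126.

Step 2 — fraction explained by component i = λ_i / Σ λ:
  PC1: 52/126 = 0.4127
  PC2: 40/126 = 0.3175
  PC3: 34/126 = 0.2698

Step 3 — cumulative fraction after k components = (λ_1 + ... + λ_k) / Σ λ:
  k = 1: 52/126 = 0.4127
  k = 2: (52 + 40)/126 = 92/126 = 0.7302
  k = 3: (52 + 40 + 34)/126 = 126/126 = 1

Summary (fraction, with percent):

explained: PC1 0.4127 (41.27%), PC2 0.3175 (31.75%), PC3 0.2698 (26.98%);  cumulative: 0.4127, 0.7302, 1


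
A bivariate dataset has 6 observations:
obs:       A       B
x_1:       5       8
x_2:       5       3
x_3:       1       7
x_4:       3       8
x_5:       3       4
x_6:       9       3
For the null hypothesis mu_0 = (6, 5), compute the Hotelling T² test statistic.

Step 1 — sample mean vector:
  mean(A) = (5 + 5 + 1 + 3 + 3 + 9) / 6 = 26/6 = 4.3333
  mean(B) = (8 + 3 + 7 + 8 + 4 + 3) / 6 = 33/6 = 5.5
  x̄ = (4.3333, 5.5),  deviation x̄ - mu_0 = (4.3333, 5.5) - (6, 5) = (-1.6667, 0.5).

Step 2 — sample covariance matrix, S[i,j] = (1/(n-1)) · Σ_k (x_{k,i} - mean_i) · (x_{k,j} - mean_j), divisor n-1 = 5:
  S[A,A] = ((0.6667)·(0.6667) + (0.6667)·(0.6667) + (-3.3333)·(-3.3333) + (-1.3333)·(-1.3333) + (-1.3333)·(-1.3333) + (4.6667)·(4.6667)) / 5 = 37.3333/5 = 7.4667
  S[A,B] = ((0.6667)·(2.5) + (0.6667)·(-2.5) + (-3.3333)·(1.5) + (-1.3333)·(2.5) + (-1.3333)·(-1.5) + (4.6667)·(-2.5)) / 5 = -18/5 = -3.6
  S[B,B] = ((2.5)·(2.5) + (-2.5)·(-2.5) + (1.5)·(1.5) + (2.5)·(2.5) + (-1.5)·(-1.5) + (-2.5)·(-2.5)) / 5 = 29.5/5 = 5.9
  S = [[7.4667, -3.6],
 [-3.6, 5.9]].

Step 3 — invert S. det(S) = 7.4667·5.9 - (-3.6)² = 31.0933.
  S^{-1} = (1/det) · [[d, -b], [-b, a]] = [[0.1898, 0.1158],
 [0.1158, 0.2401]].

Step 4 — quadratic form (x̄ - mu_0)^T · S^{-1} · (x̄ - mu_0):
  S^{-1} · (x̄ - mu_0) = (-0.2584, -0.0729),
  (x̄ - mu_0)^T · [...] = (-1.6667)·(-0.2584) + (0.5)·(-0.0729) = 0.3942.

Step 5 — scale by n: T² = 6 · 0.3942 = 2.3649.

T² ≈ 2.3649


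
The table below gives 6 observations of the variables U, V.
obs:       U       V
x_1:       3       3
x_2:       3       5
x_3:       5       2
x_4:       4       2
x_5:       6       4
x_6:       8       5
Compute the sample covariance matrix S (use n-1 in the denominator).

Step 1 — column means:
  mean(U) = (3 + 3 + 5 + 4 + 6 + 8) / 6 = 29/6 = 4.8333
  mean(V) = (3 + 5 + 2 + 2 + 4 + 5) / 6 = 21/6 = 3.5

Step 2 — sample covariance S[i,j] = (1/(n-1)) · Σ_k (x_{k,i} - mean_i) · (x_{k,j} - mean_j), with n-1 = 5.
  S[U,U] = ((-1.8333)·(-1.8333) + (-1.8333)·(-1.8333) + (0.1667)·(0.1667) + (-0.8333)·(-0.8333) + (1.1667)·(1.1667) + (3.1667)·(3.1667)) / 5 = 18.8333/5 = 3.7667
  S[U,V] = ((-1.8333)·(-0.5) + (-1.8333)·(1.5) + (0.1667)·(-1.5) + (-0.8333)·(-1.5) + (1.1667)·(0.5) + (3.1667)·(1.5)) / 5 = 4.5/5 = 0.9
  S[V,V] = ((-0.5)·(-0.5) + (1.5)·(1.5) + (-1.5)·(-1.5) + (-1.5)·(-1.5) + (0.5)·(0.5) + (1.5)·(1.5)) / 5 = 9.5/5 = 1.9

S is symmetric (S[j,i] = S[i,j]). Assembling:

S = [[3.7667, 0.9],
 [0.9, 1.9]]


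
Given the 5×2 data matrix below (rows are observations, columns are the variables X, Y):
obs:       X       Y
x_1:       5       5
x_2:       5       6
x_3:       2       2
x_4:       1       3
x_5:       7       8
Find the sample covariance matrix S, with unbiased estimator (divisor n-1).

Step 1 — column means:
  mean(X) = (5 + 5 + 2 + 1 + 7) / 5 = 20/5 = 4
  mean(Y) = (5 + 6 + 2 + 3 + 8) / 5 = 24/5 = 4.8

Step 2 — sample covariance S[i,j] = (1/(n-1)) · Σ_k (x_{k,i} - mean_i) · (x_{k,j} - mean_j), with n-1 = 4.
  S[X,X] = ((1)·(1) + (1)·(1) + (-2)·(-2) + (-3)·(-3) + (3)·(3)) / 4 = 24/4 = 6
  S[X,Y] = ((1)·(0.2) + (1)·(1.2) + (-2)·(-2.8) + (-3)·(-1.8) + (3)·(3.2)) / 4 = 22/4 = 5.5
  S[Y,Y] = ((0.2)·(0.2) + (1.2)·(1.2) + (-2.8)·(-2.8) + (-1.8)·(-1.8) + (3.2)·(3.2)) / 4 = 22.8/4 = 5.7

S is symmetric (S[j,i] = S[i,j]). Assembling:

S = [[6, 5.5],
 [5.5, 5.7]]


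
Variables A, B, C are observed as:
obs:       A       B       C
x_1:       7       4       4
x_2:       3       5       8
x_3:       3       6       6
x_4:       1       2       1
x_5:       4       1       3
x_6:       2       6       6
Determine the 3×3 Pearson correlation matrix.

Step 1 — column means:
  mean(A) = (7 + 3 + 3 + 1 + 4 + 2) / 6 = 20/6 = 3.3333
  mean(B) = (4 + 5 + 6 + 2 + 1 + 6) / 6 = 24/6 = 4
  mean(C) = (4 + 8 + 6 + 1 + 3 + 6) / 6 = 28/6 = 4.6667

Step 2 — sample variances and covariances s[i,j] = (1/(n-1)) · Σ_k (x_{k,i} - mean_i) · (x_{k,j} - mean_j), with n-1 = 5:
  s[A,A] = ((3.6667)·(3.6667) + (-0.3333)·(-0.3333) + (-0.3333)·(-0.3333) + (-2.3333)·(-2.3333) + (0.6667)·(0.6667) + (-1.3333)·(-1.3333)) / 5 = 21.3333/5 = 4.2667
  s[A,B] = ((3.6667)·(0) + (-0.3333)·(1) + (-0.3333)·(2) + (-2.3333)·(-2) + (0.6667)·(-3) + (-1.3333)·(2)) / 5 = -1/5 = -0.2
  s[A,C] = ((3.6667)·(-0.6667) + (-0.3333)·(3.3333) + (-0.3333)·(1.3333) + (-2.3333)·(-3.6667) + (0.6667)·(-1.6667) + (-1.3333)·(1.3333)) / 5 = 1.6667/5 = 0.3333
  s[B,B] = ((0)·(0) + (1)·(1) + (2)·(2) + (-2)·(-2) + (-3)·(-3) + (2)·(2)) / 5 = 22/5 = 4.4
  s[B,C] = ((0)·(-0.6667) + (1)·(3.3333) + (2)·(1.3333) + (-2)·(-3.6667) + (-3)·(-1.6667) + (2)·(1.3333)) / 5 = 21/5 = 4.2
  s[C,C] = ((-0.6667)·(-0.6667) + (3.3333)·(3.3333) + (1.3333)·(1.3333) + (-3.6667)·(-3.6667) + (-1.6667)·(-1.6667) + (1.3333)·(1.3333)) / 5 = 31.3333/5 = 6.2667
  Sample standard deviations s_i = √(s[i,i]):
  s(A) = √(4.2667) = 2.0656
  s(B) = √(4.4) = 2.0976
  s(C) = √(6.2667) = 2.5033

Step 3 — r_{ij} = s_{ij} / (s_i · s_j):
  r[A,A] = 1 (diagonal).
  r[A,B] = -0.2 / (2.0656 · 2.0976) = -0.2 / 4.3328 = -0.0462
  r[A,C] = 0.3333 / (2.0656 · 2.5033) = 0.3333 / 5.1709 = 0.0645
  r[B,B] = 1 (diagonal).
  r[B,C] = 4.2 / (2.0976 · 2.5033) = 4.2 / 5.251 = 0.7998
  r[C,C] = 1 (diagonal).

R is symmetric with unit diagonal. Assembling:

R = [[1, -0.0462, 0.0645],
 [-0.0462, 1, 0.7998],
 [0.0645, 0.7998, 1]]


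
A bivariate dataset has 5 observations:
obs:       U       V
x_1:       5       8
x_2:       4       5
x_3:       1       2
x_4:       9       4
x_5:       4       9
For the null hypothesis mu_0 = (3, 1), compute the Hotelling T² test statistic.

Step 1 — sample mean vector:
  mean(U) = (5 + 4 + 1 + 9 + 4) / 5 = 23/5 = 4.6
  mean(V) = (8 + 5 + 2 + 4 + 9) / 5 = 28/5 = 5.6
  x̄ = (4.6, 5.6),  deviation x̄ - mu_0 = (4.6, 5.6) - (3, 1) = (1.6, 4.6).

Step 2 — sample covariance matrix, S[i,j] = (1/(n-1)) · Σ_k (x_{k,i} - mean_i) · (x_{k,j} - mean_j), divisor n-1 = 4:
  S[U,U] = ((0.4)·(0.4) + (-0.6)·(-0.6) + (-3.6)·(-3.6) + (4.4)·(4.4) + (-0.6)·(-0.6)) / 4 = 33.2/4 = 8.3
  S[U,V] = ((0.4)·(2.4) + (-0.6)·(-0.6) + (-3.6)·(-3.6) + (4.4)·(-1.6) + (-0.6)·(3.4)) / 4 = 5.2/4 = 1.3
  S[V,V] = ((2.4)·(2.4) + (-0.6)·(-0.6) + (-3.6)·(-3.6) + (-1.6)·(-1.6) + (3.4)·(3.4)) / 4 = 33.2/4 = 8.3
  S = [[8.3, 1.3],
 [1.3, 8.3]].

Step 3 — invert S. det(S) = 8.3·8.3 - (1.3)² = 67.2.
  S^{-1} = (1/det) · [[d, -b], [-b, a]] = [[0.1235, -0.0193],
 [-0.0193, 0.1235]].

Step 4 — quadratic form (x̄ - mu_0)^T · S^{-1} · (x̄ - mu_0):
  S^{-1} · (x̄ - mu_0) = (0.1086, 0.5372),
  (x̄ - mu_0)^T · [...] = (1.6)·(0.1086) + (4.6)·(0.5372) = 2.6449.

Step 5 — scale by n: T² = 5 · 2.6449 = 13.2247.

T² ≈ 13.2247


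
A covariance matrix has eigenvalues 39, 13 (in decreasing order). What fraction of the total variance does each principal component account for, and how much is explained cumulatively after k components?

Step 1 — total variance = trace(Sigma) = Σ λ_i = 39 + 13 = 52.

Step 2 — fraction explained by component i = λ_i / Σ λ:
  PC1: 39/52 = 0.75
  PC2: 13/52 = 0.25

Step 3 — cumulative fraction after k components = (λ_1 + ... + λ_k) / Σ λ:
  k = 1: 39/52 = 0.75
  k = 2: (39 + 13)/52 = 52/52 = 1

Summary (fraction, with percent):

explained: PC1 0.75 (75%), PC2 0.25 (25%);  cumulative: 0.75, 1


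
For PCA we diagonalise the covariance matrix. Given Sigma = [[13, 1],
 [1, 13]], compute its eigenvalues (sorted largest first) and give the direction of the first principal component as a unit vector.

Step 1 — characteristic polynomial of 2×2 Sigma:
  det(Sigma - λI) = λ² - trace · λ + det = 0.
  trace = 13 + 13 = 26, det = 13·13 - (1)² = 168.
Step 2 — discriminant:
  Δ = trace² - 4·det = 676 - 672 = 4.
Step 3 — eigenvalues:
  λ = (trace ± √Δ)/2 = (26 ± 2)/2,
  λ_1 = 14,  λ_2 = 12.

Step 4 — unit eigenvector for λ_1: solve (Sigma - λ_1 I)v = 0. First row:
  (13 - 14)·v_x + (1)·v_y = 0, i.e. (-1)·v_x + (1)·v_y = 0,
  so v ∝ (b, λ_1 - a) = (1, 1) = u.
  ||u|| = √((1)² + (1)²) = √(2) ≈ 1.4142,
  v_1 = u/||u|| ≈ (0.7071, 0.7071) (||v_1|| = 1).

λ_1 = 14,  λ_2 = 12;  v_1 ≈ (0.7071, 0.7071)


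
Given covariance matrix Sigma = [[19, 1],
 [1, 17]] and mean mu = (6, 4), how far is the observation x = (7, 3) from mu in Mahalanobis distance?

Step 1 — centre the observation: (x - mu) = (1, -1).

Step 2 — invert Sigma. det(Sigma) = 19·17 - (1)² = 322.
  Sigma^{-1} = (1/det) · [[d, -b], [-b, a]] = [[0.0528, -0.0031],
 [-0.0031, 0.059]].

Step 3 — form the quadratic (x - mu)^T · Sigma^{-1} · (x - mu):
  Sigma^{-1} · (x - mu) = (0.0559, -0.0621).
  (x - mu)^T · [Sigma^{-1} · (x - mu)] = (1)·(0.0559) + (-1)·(-0.0621) = 0.118.

Step 4 — take square root: d = √(0.118) ≈ 0.3435.

d(x, mu) = √(0.118) ≈ 0.3435


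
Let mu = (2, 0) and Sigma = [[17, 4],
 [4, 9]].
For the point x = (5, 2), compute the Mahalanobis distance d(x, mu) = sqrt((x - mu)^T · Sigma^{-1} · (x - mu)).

Step 1 — centre the observation: (x - mu) = (3, 2).

Step 2 — invert Sigma. det(Sigma) = 17·9 - (4)² = 137.
  Sigma^{-1} = (1/det) · [[d, -b], [-b, a]] = [[0.0657, -0.0292],
 [-0.0292, 0.1241]].

Step 3 — form the quadratic (x - mu)^T · Sigma^{-1} · (x - mu):
  Sigma^{-1} · (x - mu) = (0.1387, 0.1606).
  (x - mu)^T · [Sigma^{-1} · (x - mu)] = (3)·(0.1387) + (2)·(0.1606) = 0.7372.

Step 4 — take square root: d = √(0.7372) ≈ 0.8586.

d(x, mu) = √(0.7372) ≈ 0.8586


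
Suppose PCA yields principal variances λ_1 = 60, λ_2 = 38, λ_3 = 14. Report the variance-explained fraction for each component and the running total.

Step 1 — total variance = trace(Sigma) = Σ λ_i = 60 + 38 + 14 = 112.

Step 2 — fraction explained by component i = λ_i / Σ λ:
  PC1: 60/112 = 0.5357
  PC2: 38/112 = 0.3393
  PC3: 14/112 = 0.125

Step 3 — cumulative fraction after k components = (λ_1 + ... + λ_k) / Σ λ:
  k = 1: 60/112 = 0.5357
  k = 2: (60 + 38)/112 = 98/112 = 0.875
  k = 3: (60 + 38 + 14)/112 = 112/112 = 1

Summary (fraction, with percent):

explained: PC1 0.5357 (53.57%), PC2 0.3393 (33.93%), PC3 0.125 (12.5%);  cumulative: 0.5357, 0.875, 1


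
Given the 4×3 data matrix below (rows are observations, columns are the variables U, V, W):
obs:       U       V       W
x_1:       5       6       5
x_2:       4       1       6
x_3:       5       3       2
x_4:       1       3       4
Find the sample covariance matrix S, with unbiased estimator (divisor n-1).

Step 1 — column means:
  mean(U) = (5 + 4 + 5 + 1) / 4 = 15/4 = 3.75
  mean(V) = (6 + 1 + 3 + 3) / 4 = 13/4 = 3.25
  mean(W) = (5 + 6 + 2 + 4) / 4 = 17/4 = 4.25

Step 2 — sample covariance S[i,j] = (1/(n-1)) · Σ_k (x_{k,i} - mean_i) · (x_{k,j} - mean_j), with n-1 = 3.
  S[U,U] = ((1.25)·(1.25) + (0.25)·(0.25) + (1.25)·(1.25) + (-2.75)·(-2.75)) / 3 = 10.75/3 = 3.5833
  S[U,V] = ((1.25)·(2.75) + (0.25)·(-2.25) + (1.25)·(-0.25) + (-2.75)·(-0.25)) / 3 = 3.25/3 = 1.0833
  S[U,W] = ((1.25)·(0.75) + (0.25)·(1.75) + (1.25)·(-2.25) + (-2.75)·(-0.25)) / 3 = -0.75/3 = -0.25
  S[V,V] = ((2.75)·(2.75) + (-2.25)·(-2.25) + (-0.25)·(-0.25) + (-0.25)·(-0.25)) / 3 = 12.75/3 = 4.25
  S[V,W] = ((2.75)·(0.75) + (-2.25)·(1.75) + (-0.25)·(-2.25) + (-0.25)·(-0.25)) / 3 = -1.25/3 = -0.4167
  S[W,W] = ((0.75)·(0.75) + (1.75)·(1.75) + (-2.25)·(-2.25) + (-0.25)·(-0.25)) / 3 = 8.75/3 = 2.9167

S is symmetric (S[j,i] = S[i,j]). Assembling:

S = [[3.5833, 1.0833, -0.25],
 [1.0833, 4.25, -0.4167],
 [-0.25, -0.4167, 2.9167]]


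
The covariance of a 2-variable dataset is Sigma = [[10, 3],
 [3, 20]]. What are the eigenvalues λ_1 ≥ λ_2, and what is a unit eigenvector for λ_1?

Step 1 — characteristic polynomial of 2×2 Sigma:
  det(Sigma - λI) = λ² - trace · λ + det = 0.
  trace = 10 + 20 = 30, det = 10·20 - (3)² = 191.
Step 2 — discriminant:
  Δ = trace² - 4·det = 900 - 764 = 136.
Step 3 — eigenvalues:
  λ = (trace ± √Δ)/2 = (30 ± 11.6619)/2,
  λ_1 = 20.831,  λ_2 = 9.169.

Step 4 — unit eigenvector for λ_1: solve (Sigma - λ_1 I)v = 0. First row:
  (10 - 20.831)·v_x + (3)·v_y = 0, i.e. (-10.831)·v_x + (3)·v_y = 0,
  so v ∝ (b, λ_1 - a) = (3, 10.831) = u.
  ||u|| = √((3)² + (10.831)²) = √(126.3095) ≈ 11.2388,
  v_1 = u/||u|| ≈ (0.2669, 0.9637) (||v_1|| = 1).

λ_1 = 20.831,  λ_2 = 9.169;  v_1 ≈ (0.2669, 0.9637)


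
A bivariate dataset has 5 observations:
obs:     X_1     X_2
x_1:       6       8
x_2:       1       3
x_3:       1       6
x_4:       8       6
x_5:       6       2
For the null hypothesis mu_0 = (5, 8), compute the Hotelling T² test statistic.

Step 1 — sample mean vector:
  mean(X_1) = (6 + 1 + 1 + 8 + 6) / 5 = 22/5 = 4.4
  mean(X_2) = (8 + 3 + 6 + 6 + 2) / 5 = 25/5 = 5
  x̄ = (4.4, 5),  deviation x̄ - mu_0 = (4.4, 5) - (5, 8) = (-0.6, -3).

Step 2 — sample covariance matrix, S[i,j] = (1/(n-1)) · Σ_k (x_{k,i} - mean_i) · (x_{k,j} - mean_j), divisor n-1 = 4:
  S[X_1,X_1] = ((1.6)·(1.6) + (-3.4)·(-3.4) + (-3.4)·(-3.4) + (3.6)·(3.6) + (1.6)·(1.6)) / 4 = 41.2/4 = 10.3
  S[X_1,X_2] = ((1.6)·(3) + (-3.4)·(-2) + (-3.4)·(1) + (3.6)·(1) + (1.6)·(-3)) / 4 = 7/4 = 1.75
  S[X_2,X_2] = ((3)·(3) + (-2)·(-2) + (1)·(1) + (1)·(1) + (-3)·(-3)) / 4 = 24/4 = 6
  S = [[10.3, 1.75],
 [1.75, 6]].

Step 3 — invert S. det(S) = 10.3·6 - (1.75)² = 58.7375.
  S^{-1} = (1/det) · [[d, -b], [-b, a]] = [[0.1021, -0.0298],
 [-0.0298, 0.1754]].

Step 4 — quadratic form (x̄ - mu_0)^T · S^{-1} · (x̄ - mu_0):
  S^{-1} · (x̄ - mu_0) = (0.0281, -0.5082),
  (x̄ - mu_0)^T · [...] = (-0.6)·(0.0281) + (-3)·(-0.5082) = 1.5077.

Step 5 — scale by n: T² = 5 · 1.5077 = 7.5386.

T² ≈ 7.5386


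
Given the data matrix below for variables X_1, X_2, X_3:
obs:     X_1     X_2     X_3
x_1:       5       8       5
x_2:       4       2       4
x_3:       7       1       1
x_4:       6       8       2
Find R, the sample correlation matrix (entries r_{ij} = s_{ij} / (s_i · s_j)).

Step 1 — column means:
  mean(X_1) = (5 + 4 + 7 + 6) / 4 = 22/4 = 5.5
  mean(X_2) = (8 + 2 + 1 + 8) / 4 = 19/4 = 4.75
  mean(X_3) = (5 + 4 + 1 + 2) / 4 = 12/4 = 3

Step 2 — sample variances and covariances s[i,j] = (1/(n-1)) · Σ_k (x_{k,i} - mean_i) · (x_{k,j} - mean_j), with n-1 = 3:
  s[X_1,X_1] = ((-0.5)·(-0.5) + (-1.5)·(-1.5) + (1.5)·(1.5) + (0.5)·(0.5)) / 3 = 5/3 = 1.6667
  s[X_1,X_2] = ((-0.5)·(3.25) + (-1.5)·(-2.75) + (1.5)·(-3.75) + (0.5)·(3.25)) / 3 = -1.5/3 = -0.5
  s[X_1,X_3] = ((-0.5)·(2) + (-1.5)·(1) + (1.5)·(-2) + (0.5)·(-1)) / 3 = -6/3 = -2
  s[X_2,X_2] = ((3.25)·(3.25) + (-2.75)·(-2.75) + (-3.75)·(-3.75) + (3.25)·(3.25)) / 3 = 42.75/3 = 14.25
  s[X_2,X_3] = ((3.25)·(2) + (-2.75)·(1) + (-3.75)·(-2) + (3.25)·(-1)) / 3 = 8/3 = 2.6667
  s[X_3,X_3] = ((2)·(2) + (1)·(1) + (-2)·(-2) + (-1)·(-1)) / 3 = 10/3 = 3.3333
  Sample standard deviations s_i = √(s[i,i]):
  s(X_1) = √(1.6667) = 1.291
  s(X_2) = √(14.25) = 3.7749
  s(X_3) = √(3.3333) = 1.8257

Step 3 — r_{ij} = s_{ij} / (s_i · s_j):
  r[X_1,X_1] = 1 (diagonal).
  r[X_1,X_2] = -0.5 / (1.291 · 3.7749) = -0.5 / 4.8734 = -0.1026
  r[X_1,X_3] = -2 / (1.291 · 1.8257) = -2 / 2.357 = -0.8485
  r[X_2,X_2] = 1 (diagonal).
  r[X_2,X_3] = 2.6667 / (3.7749 · 1.8257) = 2.6667 / 6.892 = 0.3869
  r[X_3,X_3] = 1 (diagonal).

R is symmetric with unit diagonal. Assembling:

R = [[1, -0.1026, -0.8485],
 [-0.1026, 1, 0.3869],
 [-0.8485, 0.3869, 1]]


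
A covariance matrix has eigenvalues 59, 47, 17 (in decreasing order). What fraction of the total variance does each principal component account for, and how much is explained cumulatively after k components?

Step 1 — total variance = trace(Sigma) = Σ λ_i = 59 + 47 + 17 = 123.

Step 2 — fraction explained by component i = λ_i / Σ λ:
  PC1: 59/123 = 0.4797
  PC2: 47/123 = 0.3821
  PC3: 17/123 = 0.1382

Step 3 — cumulative fraction after k components = (λ_1 + ... + λ_k) / Σ λ:
  k = 1: 59/123 = 0.4797
  k = 2: (59 + 47)/123 = 106/123 = 0.8618
  k = 3: (59 + 47 + 17)/123 = 123/123 = 1

Summary (fraction, with percent):

explained: PC1 0.4797 (47.97%), PC2 0.3821 (38.21%), PC3 0.1382 (13.82%);  cumulative: 0.4797, 0.8618, 1


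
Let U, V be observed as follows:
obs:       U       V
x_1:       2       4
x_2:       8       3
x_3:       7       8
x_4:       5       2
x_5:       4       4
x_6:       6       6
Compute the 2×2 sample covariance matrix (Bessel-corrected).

Step 1 — column means:
  mean(U) = (2 + 8 + 7 + 5 + 4 + 6) / 6 = 32/6 = 5.3333
  mean(V) = (4 + 3 + 8 + 2 + 4 + 6) / 6 = 27/6 = 4.5

Step 2 — sample covariance S[i,j] = (1/(n-1)) · Σ_k (x_{k,i} - mean_i) · (x_{k,j} - mean_j), with n-1 = 5.
  S[U,U] = ((-3.3333)·(-3.3333) + (2.6667)·(2.6667) + (1.6667)·(1.6667) + (-0.3333)·(-0.3333) + (-1.3333)·(-1.3333) + (0.6667)·(0.6667)) / 5 = 23.3333/5 = 4.6667
  S[U,V] = ((-3.3333)·(-0.5) + (2.6667)·(-1.5) + (1.6667)·(3.5) + (-0.3333)·(-2.5) + (-1.3333)·(-0.5) + (0.6667)·(1.5)) / 5 = 6/5 = 1.2
  S[V,V] = ((-0.5)·(-0.5) + (-1.5)·(-1.5) + (3.5)·(3.5) + (-2.5)·(-2.5) + (-0.5)·(-0.5) + (1.5)·(1.5)) / 5 = 23.5/5 = 4.7

S is symmetric (S[j,i] = S[i,j]). Assembling:

S = [[4.6667, 1.2],
 [1.2, 4.7]]


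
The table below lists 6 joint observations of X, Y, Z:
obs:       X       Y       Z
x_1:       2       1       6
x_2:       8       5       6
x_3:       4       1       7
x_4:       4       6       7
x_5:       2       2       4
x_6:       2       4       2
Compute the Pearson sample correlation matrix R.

Step 1 — column means:
  mean(X) = (2 + 8 + 4 + 4 + 2 + 2) / 6 = 22/6 = 3.6667
  mean(Y) = (1 + 5 + 1 + 6 + 2 + 4) / 6 = 19/6 = 3.1667
  mean(Z) = (6 + 6 + 7 + 7 + 4 + 2) / 6 = 32/6 = 5.3333

Step 2 — sample variances and covariances s[i,j] = (1/(n-1)) · Σ_k (x_{k,i} - mean_i) · (x_{k,j} - mean_j), with n-1 = 5:
  s[X,X] = ((-1.6667)·(-1.6667) + (4.3333)·(4.3333) + (0.3333)·(0.3333) + (0.3333)·(0.3333) + (-1.6667)·(-1.6667) + (-1.6667)·(-1.6667)) / 5 = 27.3333/5 = 5.4667
  s[X,Y] = ((-1.6667)·(-2.1667) + (4.3333)·(1.8333) + (0.3333)·(-2.1667) + (0.3333)·(2.8333) + (-1.6667)·(-1.1667) + (-1.6667)·(0.8333)) / 5 = 12.3333/5 = 2.4667
  s[X,Z] = ((-1.6667)·(0.6667) + (4.3333)·(0.6667) + (0.3333)·(1.6667) + (0.3333)·(1.6667) + (-1.6667)·(-1.3333) + (-1.6667)·(-3.3333)) / 5 = 10.6667/5 = 2.1333
  s[Y,Y] = ((-2.1667)·(-2.1667) + (1.8333)·(1.8333) + (-2.1667)·(-2.1667) + (2.8333)·(2.8333) + (-1.1667)·(-1.1667) + (0.8333)·(0.8333)) / 5 = 22.8333/5 = 4.5667
  s[Y,Z] = ((-2.1667)·(0.6667) + (1.8333)·(0.6667) + (-2.1667)·(1.6667) + (2.8333)·(1.6667) + (-1.1667)·(-1.3333) + (0.8333)·(-3.3333)) / 5 = -0.3333/5 = -0.0667
  s[Z,Z] = ((0.6667)·(0.6667) + (0.6667)·(0.6667) + (1.6667)·(1.6667) + (1.6667)·(1.6667) + (-1.3333)·(-1.3333) + (-3.3333)·(-3.3333)) / 5 = 19.3333/5 = 3.8667
  Sample standard deviations s_i = √(s[i,i]):
  s(X) = √(5.4667) = 2.3381
  s(Y) = √(4.5667) = 2.137
  s(Z) = √(3.8667) = 1.9664

Step 3 — r_{ij} = s_{ij} / (s_i · s_j):
  r[X,X] = 1 (diagonal).
  r[X,Y] = 2.4667 / (2.3381 · 2.137) = 2.4667 / 4.9964 = 0.4937
  r[X,Z] = 2.1333 / (2.3381 · 1.9664) = 2.1333 / 4.5976 = 0.464
  r[Y,Y] = 1 (diagonal).
  r[Y,Z] = -0.0667 / (2.137 · 1.9664) = -0.0667 / 4.2021 = -0.0159
  r[Z,Z] = 1 (diagonal).

R is symmetric with unit diagonal. Assembling:

R = [[1, 0.4937, 0.464],
 [0.4937, 1, -0.0159],
 [0.464, -0.0159, 1]]


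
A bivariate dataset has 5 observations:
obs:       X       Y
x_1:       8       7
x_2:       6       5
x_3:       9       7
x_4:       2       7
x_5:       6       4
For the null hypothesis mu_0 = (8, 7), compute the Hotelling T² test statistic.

Step 1 — sample mean vector:
  mean(X) = (8 + 6 + 9 + 2 + 6) / 5 = 31/5 = 6.2
  mean(Y) = (7 + 5 + 7 + 7 + 4) / 5 = 30/5 = 6
  x̄ = (6.2, 6),  deviation x̄ - mu_0 = (6.2, 6) - (8, 7) = (-1.8, -1).

Step 2 — sample covariance matrix, S[i,j] = (1/(n-1)) · Σ_k (x_{k,i} - mean_i) · (x_{k,j} - mean_j), divisor n-1 = 4:
  S[X,X] = ((1.8)·(1.8) + (-0.2)·(-0.2) + (2.8)·(2.8) + (-4.2)·(-4.2) + (-0.2)·(-0.2)) / 4 = 28.8/4 = 7.2
  S[X,Y] = ((1.8)·(1) + (-0.2)·(-1) + (2.8)·(1) + (-4.2)·(1) + (-0.2)·(-2)) / 4 = 1/4 = 0.25
  S[Y,Y] = ((1)·(1) + (-1)·(-1) + (1)·(1) + (1)·(1) + (-2)·(-2)) / 4 = 8/4 = 2
  S = [[7.2, 0.25],
 [0.25, 2]].

Step 3 — invert S. det(S) = 7.2·2 - (0.25)² = 14.3375.
  S^{-1} = (1/det) · [[d, -b], [-b, a]] = [[0.1395, -0.0174],
 [-0.0174, 0.5022]].

Step 4 — quadratic form (x̄ - mu_0)^T · S^{-1} · (x̄ - mu_0):
  S^{-1} · (x̄ - mu_0) = (-0.2337, -0.4708),
  (x̄ - mu_0)^T · [...] = (-1.8)·(-0.2337) + (-1)·(-0.4708) = 0.8914.

Step 5 — scale by n: T² = 5 · 0.8914 = 4.4568.

T² ≈ 4.4568


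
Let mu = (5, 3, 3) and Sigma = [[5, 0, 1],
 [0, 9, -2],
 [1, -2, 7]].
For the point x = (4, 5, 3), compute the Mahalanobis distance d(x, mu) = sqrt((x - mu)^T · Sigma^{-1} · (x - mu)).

Step 1 — centre the observation: (x - mu) = (-1, 2, 0).

Step 2 — invert Sigma (cofactor / det for 3×3, or solve directly):
  Sigma^{-1} = [[0.2063, -0.007, -0.0315],
 [-0.007, 0.1189, 0.035],
 [-0.0315, 0.035, 0.1573]].

Step 3 — form the quadratic (x - mu)^T · Sigma^{-1} · (x - mu):
  Sigma^{-1} · (x - mu) = (-0.2203, 0.2448, 0.1014).
  (x - mu)^T · [Sigma^{-1} · (x - mu)] = (-1)·(-0.2203) + (2)·(0.2448) + (0)·(0.1014) = 0.7098.

Step 4 — take square root: d = √(0.7098) ≈ 0.8425.

d(x, mu) = √(0.7098) ≈ 0.8425


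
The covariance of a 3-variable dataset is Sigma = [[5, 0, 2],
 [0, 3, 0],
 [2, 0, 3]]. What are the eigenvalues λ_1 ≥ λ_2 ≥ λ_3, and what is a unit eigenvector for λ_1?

Step 1 — characteristic polynomial p(λ) = det(λI - Sigma) = λ³ - tr·λ² + c_1·λ - det, where tr = trace, c_1 = sum of the principal 2×2 minors, det = det(Sigma):
  tr = 5 + 3 + 3 = 11,
  c_1 = (5·3 - (0)²) + (5·3 - (2)²) + (3·3 - (0)²) = 15 + 11 + 9 = 35,
  det = 5·(3·3 - (0)²) - (0)·((0)·3 - (0)·(2)) + (2)·((0)·(0) - 3·(2)) = 5·(9) - (0)·(0) + (2)·(-6) = 33.
  So p(λ) = λ³ - 11λ² + 35λ - 33.
Step 2 — look for an integer root (rational root theorem: any rational root is an integer divisor of 33). Testing λ = 3:
  p(3) = 27 - 99 + 105 - 33 = 0  ✓
  Dividing out (λ - 3): p(λ) = (λ - 3)(λ² - 8λ + 11).
Step 3 — remaining eigenvalues from the quadratic λ² - 8λ + 11 = 0:
  Δ = 8² - 4·11 = 64 - 44 = 20,  λ = (8 ± √20)/2 = (8 ± 4.4721)/2 ≈ 6.2361 or 1.7639.
  Sorted: λ_1 = 6.2361,  λ_2 = 3,  λ_3 = 1.7639  (check: sum = 11 = tr ✓).

Step 4 — unit eigenvector for λ_1 ≈ 6.2361: v spans the null space of (Sigma - λ_1 I), whose rows are
  r_1 = (-1.2361, 0, 2),  r_2 = (0, -3.2361, 0),  r_3 = (2, 0, -3.2361).
  v is orthogonal to every row, so take v ∝ r_1 × r_2 = ((0)·(0) - (2)·(-3.2361), (2)·(0) - (-1.2361)·(0), (-1.2361)·(-3.2361) - (0)·(0)) ≈ (6.4721, 0, 4).
  Let u = (6.4721, 0, 4).
  ||u|| = √((6.4721)² + (0)² + (4)²) = √(57.8885) ≈ 7.6085,  v_1 = u/||u|| ≈ (0.8507, 0, 0.5257) (||v_1|| = 1).

λ_1 = 6.2361,  λ_2 = 3,  λ_3 = 1.7639;  v_1 ≈ (0.8507, 0, 0.5257)


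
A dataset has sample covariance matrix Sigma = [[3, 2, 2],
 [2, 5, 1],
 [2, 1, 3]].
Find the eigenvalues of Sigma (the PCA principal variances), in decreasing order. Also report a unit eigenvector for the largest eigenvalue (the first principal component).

Step 1 — characteristic polynomial p(λ) = det(λI - Sigma) = λ³ - tr·λ² + c_1·λ - det, where tr = trace, c_1 = sum of the principal 2×2 minors, det = det(Sigma):
  tr = 3 + 5 + 3 = 11,
  c_1 = (3·5 - (2)²) + (3·3 - (2)²) + (5·3 - (1)²) = 11 + 5 + 14 = 30,
  det = 3·(5·3 - (1)²) - (2)·((2)·3 - (1)·(2)) + (2)·((2)·(1) - 5·(2)) = 3·(14) - (2)·(4) + (2)·(-8) = 18.
  So p(λ) = λ³ - 11λ² + 30λ - 18.
Step 2 — look for an integer root (rational root theorem: any rational root is an integer divisor of 18). Testing λ = 3:
  p(3) = 27 - 99 + 90 - 18 = 0  ✓
  Dividing out (λ - 3): p(λ) = (λ - 3)(λ² - 8λ + 6).
Step 3 — remaining eigenvalues from the quadratic λ² - 8λ + 6 = 0:
  Δ = 8² - 4·6 = 64 - 24 = 40,  λ = (8 ± √40)/2 = (8 ± 6.3246)/2 ≈ 7.1623 or 0.8377.
  Sorted: λ_1 = 7.1623,  λ_2 = 3,  λ_3 = 0.8377  (check: sum = 11 = tr ✓).

Step 4 — unit eigenvector for λ_1 ≈ 7.1623: v spans the null space of (Sigma - λ_1 I), whose rows are
  r_1 = (-4.1623, 2, 2),  r_2 = (2, -2.1623, 1),  r_3 = (2, 1, -4.1623).
  v is orthogonal to every row, so take v ∝ r_1 × r_2 = ((2)·(1) - (2)·(-2.1623), (2)·(2) - (-4.1623)·(1), (-4.1623)·(-2.1623) - (2)·(2)) ≈ (6.3246, 8.1623, 5).
  Let u = (6.3246, 8.1623, 5).
  ||u|| = √((6.3246)² + (8.1623)² + (5)²) = √(131.6228) ≈ 11.4727,  v_1 = u/||u|| ≈ (0.5513, 0.7115, 0.4358) (||v_1|| = 1).

λ_1 = 7.1623,  λ_2 = 3,  λ_3 = 0.8377;  v_1 ≈ (0.5513, 0.7115, 0.4358)


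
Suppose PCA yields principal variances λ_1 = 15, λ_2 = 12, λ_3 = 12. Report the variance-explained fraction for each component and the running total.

Step 1 — total variance = trace(Sigma) = Σ λ_i = 15 + 12 + 12 = 39.

Step 2 — fraction explained by component i = λ_i / Σ λ:
  PC1: 15/39 = 0.3846
  PC2: 12/39 = 0.3077
  PC3: 12/39 = 0.3077

Step 3 — cumulative fraction after k components = (λ_1 + ... + λ_k) / Σ λ:
  k = 1: 15/39 = 0.3846
  k = 2: (15 + 12)/39 = 27/39 = 0.6923
  k = 3: (15 + 12 + 12)/39 = 39/39 = 1

Summary (fraction, with percent):

explained: PC1 0.3846 (38.46%), PC2 0.3077 (30.77%), PC3 0.3077 (30.77%);  cumulative: 0.3846, 0.6923, 1


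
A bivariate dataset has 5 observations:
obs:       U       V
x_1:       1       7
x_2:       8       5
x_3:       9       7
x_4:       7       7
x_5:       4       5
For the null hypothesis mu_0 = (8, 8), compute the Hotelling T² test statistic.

Step 1 — sample mean vector:
  mean(U) = (1 + 8 + 9 + 7 + 4) / 5 = 29/5 = 5.8
  mean(V) = (7 + 5 + 7 + 7 + 5) / 5 = 31/5 = 6.2
  x̄ = (5.8, 6.2),  deviation x̄ - mu_0 = (5.8, 6.2) - (8, 8) = (-2.2, -1.8).

Step 2 — sample covariance matrix, S[i,j] = (1/(n-1)) · Σ_k (x_{k,i} - mean_i) · (x_{k,j} - mean_j), divisor n-1 = 4:
  S[U,U] = ((-4.8)·(-4.8) + (2.2)·(2.2) + (3.2)·(3.2) + (1.2)·(1.2) + (-1.8)·(-1.8)) / 4 = 42.8/4 = 10.7
  S[U,V] = ((-4.8)·(0.8) + (2.2)·(-1.2) + (3.2)·(0.8) + (1.2)·(0.8) + (-1.8)·(-1.2)) / 4 = -0.8/4 = -0.2
  S[V,V] = ((0.8)·(0.8) + (-1.2)·(-1.2) + (0.8)·(0.8) + (0.8)·(0.8) + (-1.2)·(-1.2)) / 4 = 4.8/4 = 1.2
  S = [[10.7, -0.2],
 [-0.2, 1.2]].

Step 3 — invert S. det(S) = 10.7·1.2 - (-0.2)² = 12.8.
  S^{-1} = (1/det) · [[d, -b], [-b, a]] = [[0.0938, 0.0156],
 [0.0156, 0.8359]].

Step 4 — quadratic form (x̄ - mu_0)^T · S^{-1} · (x̄ - mu_0):
  S^{-1} · (x̄ - mu_0) = (-0.2344, -1.5391),
  (x̄ - mu_0)^T · [...] = (-2.2)·(-0.2344) + (-1.8)·(-1.5391) = 3.2859.

Step 5 — scale by n: T² = 5 · 3.2859 = 16.4297.

T² ≈ 16.4297


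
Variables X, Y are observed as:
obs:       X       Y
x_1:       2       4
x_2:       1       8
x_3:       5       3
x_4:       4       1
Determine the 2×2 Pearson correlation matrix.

Step 1 — column means:
  mean(X) = (2 + 1 + 5 + 4) / 4 = 12/4 = 3
  mean(Y) = (4 + 8 + 3 + 1) / 4 = 16/4 = 4

Step 2 — sample variances and covariances s[i,j] = (1/(n-1)) · Σ_k (x_{k,i} - mean_i) · (x_{k,j} - mean_j), with n-1 = 3:
  s[X,X] = ((-1)·(-1) + (-2)·(-2) + (2)·(2) + (1)·(1)) / 3 = 10/3 = 3.3333
  s[X,Y] = ((-1)·(0) + (-2)·(4) + (2)·(-1) + (1)·(-3)) / 3 = -13/3 = -4.3333
  s[Y,Y] = ((0)·(0) + (4)·(4) + (-1)·(-1) + (-3)·(-3)) / 3 = 26/3 = 8.6667
  Sample standard deviations s_i = √(s[i,i]):
  s(X) = √(3.3333) = 1.8257
  s(Y) = √(8.6667) = 2.9439

Step 3 — r_{ij} = s_{ij} / (s_i · s_j):
  r[X,X] = 1 (diagonal).
  r[X,Y] = -4.3333 / (1.8257 · 2.9439) = -4.3333 / 5.3748 = -0.8062
  r[Y,Y] = 1 (diagonal).

R is symmetric with unit diagonal. Assembling:

R = [[1, -0.8062],
 [-0.8062, 1]]


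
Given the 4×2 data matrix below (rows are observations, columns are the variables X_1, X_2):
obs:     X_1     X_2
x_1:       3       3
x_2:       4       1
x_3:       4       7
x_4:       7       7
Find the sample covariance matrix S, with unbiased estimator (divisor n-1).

Step 1 — column means:
  mean(X_1) = (3 + 4 + 4 + 7) / 4 = 18/4 = 4.5
  mean(X_2) = (3 + 1 + 7 + 7) / 4 = 18/4 = 4.5

Step 2 — sample covariance S[i,j] = (1/(n-1)) · Σ_k (x_{k,i} - mean_i) · (x_{k,j} - mean_j), with n-1 = 3.
  S[X_1,X_1] = ((-1.5)·(-1.5) + (-0.5)·(-0.5) + (-0.5)·(-0.5) + (2.5)·(2.5)) / 3 = 9/3 = 3
  S[X_1,X_2] = ((-1.5)·(-1.5) + (-0.5)·(-3.5) + (-0.5)·(2.5) + (2.5)·(2.5)) / 3 = 9/3 = 3
  S[X_2,X_2] = ((-1.5)·(-1.5) + (-3.5)·(-3.5) + (2.5)·(2.5) + (2.5)·(2.5)) / 3 = 27/3 = 9

S is symmetric (S[j,i] = S[i,j]). Assembling:

S = [[3, 3],
 [3, 9]]


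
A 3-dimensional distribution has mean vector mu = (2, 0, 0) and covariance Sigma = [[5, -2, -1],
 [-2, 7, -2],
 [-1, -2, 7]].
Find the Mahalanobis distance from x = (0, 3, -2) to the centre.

Step 1 — centre the observation: (x - mu) = (-2, 3, -2).

Step 2 — invert Sigma (cofactor / det for 3×3, or solve directly):
  Sigma^{-1} = [[0.2473, 0.0879, 0.0604],
 [0.0879, 0.1868, 0.0659],
 [0.0604, 0.0659, 0.1703]].

Step 3 — form the quadratic (x - mu)^T · Sigma^{-1} · (x - mu):
  Sigma^{-1} · (x - mu) = (-0.3516, 0.2527, -0.2637).
  (x - mu)^T · [Sigma^{-1} · (x - mu)] = (-2)·(-0.3516) + (3)·(0.2527) + (-2)·(-0.2637) = 1.989.

Step 4 — take square root: d = √(1.989) ≈ 1.4103.

d(x, mu) = √(1.989) ≈ 1.4103


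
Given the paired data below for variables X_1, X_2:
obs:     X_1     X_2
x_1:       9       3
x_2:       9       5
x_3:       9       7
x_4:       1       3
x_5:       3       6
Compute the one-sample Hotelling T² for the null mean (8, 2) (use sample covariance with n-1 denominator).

Step 1 — sample mean vector:
  mean(X_1) = (9 + 9 + 9 + 1 + 3) / 5 = 31/5 = 6.2
  mean(X_2) = (3 + 5 + 7 + 3 + 6) / 5 = 24/5 = 4.8
  x̄ = (6.2, 4.8),  deviation x̄ - mu_0 = (6.2, 4.8) - (8, 2) = (-1.8, 2.8).

Step 2 — sample covariance matrix, S[i,j] = (1/(n-1)) · Σ_k (x_{k,i} - mean_i) · (x_{k,j} - mean_j), divisor n-1 = 4:
  S[X_1,X_1] = ((2.8)·(2.8) + (2.8)·(2.8) + (2.8)·(2.8) + (-5.2)·(-5.2) + (-3.2)·(-3.2)) / 4 = 60.8/4 = 15.2
  S[X_1,X_2] = ((2.8)·(-1.8) + (2.8)·(0.2) + (2.8)·(2.2) + (-5.2)·(-1.8) + (-3.2)·(1.2)) / 4 = 7.2/4 = 1.8
  S[X_2,X_2] = ((-1.8)·(-1.8) + (0.2)·(0.2) + (2.2)·(2.2) + (-1.8)·(-1.8) + (1.2)·(1.2)) / 4 = 12.8/4 = 3.2
  S = [[15.2, 1.8],
 [1.8, 3.2]].

Step 3 — invert S. det(S) = 15.2·3.2 - (1.8)² = 45.4.
  S^{-1} = (1/det) · [[d, -b], [-b, a]] = [[0.0705, -0.0396],
 [-0.0396, 0.3348]].

Step 4 — quadratic form (x̄ - mu_0)^T · S^{-1} · (x̄ - mu_0):
  S^{-1} · (x̄ - mu_0) = (-0.2379, 1.0088),
  (x̄ - mu_0)^T · [...] = (-1.8)·(-0.2379) + (2.8)·(1.0088) = 3.2529.

Step 5 — scale by n: T² = 5 · 3.2529 = 16.2643.

T² ≈ 16.2643


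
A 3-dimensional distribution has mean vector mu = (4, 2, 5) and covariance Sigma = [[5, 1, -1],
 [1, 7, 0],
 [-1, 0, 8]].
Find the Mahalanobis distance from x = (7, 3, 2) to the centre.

Step 1 — centre the observation: (x - mu) = (3, 1, -3).

Step 2 — invert Sigma (cofactor / det for 3×3, or solve directly):
  Sigma^{-1} = [[0.2113, -0.0302, 0.0264],
 [-0.0302, 0.1472, -0.0038],
 [0.0264, -0.0038, 0.1283]].

Step 3 — form the quadratic (x - mu)^T · Sigma^{-1} · (x - mu):
  Sigma^{-1} · (x - mu) = (0.5245, 0.0679, -0.3094).
  (x - mu)^T · [Sigma^{-1} · (x - mu)] = (3)·(0.5245) + (1)·(0.0679) + (-3)·(-0.3094) = 2.5698.

Step 4 — take square root: d = √(2.5698) ≈ 1.6031.

d(x, mu) = √(2.5698) ≈ 1.6031


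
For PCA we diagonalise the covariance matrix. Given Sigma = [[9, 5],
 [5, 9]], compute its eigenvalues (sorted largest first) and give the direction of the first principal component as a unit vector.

Step 1 — characteristic polynomial of 2×2 Sigma:
  det(Sigma - λI) = λ² - trace · λ + det = 0.
  trace = 9 + 9 = 18, det = 9·9 - (5)² = 56.
Step 2 — discriminant:
  Δ = trace² - 4·det = 324 - 224 = 100.
Step 3 — eigenvalues:
  λ = (trace ± √Δ)/2 = (18 ± 10)/2,
  λ_1 = 14,  λ_2 = 4.

Step 4 — unit eigenvector for λ_1: solve (Sigma - λ_1 I)v = 0. First row:
  (9 - 14)·v_x + (5)·v_y = 0, i.e. (-5)·v_x + (5)·v_y = 0,
  so v ∝ (b, λ_1 - a) = (5, 5) = u.
  ||u|| = √((5)² + (5)²) = √(50) ≈ 7.0711,
  v_1 = u/||u|| ≈ (0.7071, 0.7071) (||v_1|| = 1).

λ_1 = 14,  λ_2 = 4;  v_1 ≈ (0.7071, 0.7071)


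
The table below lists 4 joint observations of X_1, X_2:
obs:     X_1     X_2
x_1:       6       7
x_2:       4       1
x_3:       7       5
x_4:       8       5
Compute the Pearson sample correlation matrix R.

Step 1 — column means:
  mean(X_1) = (6 + 4 + 7 + 8) / 4 = 25/4 = 6.25
  mean(X_2) = (7 + 1 + 5 + 5) / 4 = 18/4 = 4.5

Step 2 — sample variances and covariances s[i,j] = (1/(n-1)) · Σ_k (x_{k,i} - mean_i) · (x_{k,j} - mean_j), with n-1 = 3:
  s[X_1,X_1] = ((-0.25)·(-0.25) + (-2.25)·(-2.25) + (0.75)·(0.75) + (1.75)·(1.75)) / 3 = 8.75/3 = 2.9167
  s[X_1,X_2] = ((-0.25)·(2.5) + (-2.25)·(-3.5) + (0.75)·(0.5) + (1.75)·(0.5)) / 3 = 8.5/3 = 2.8333
  s[X_2,X_2] = ((2.5)·(2.5) + (-3.5)·(-3.5) + (0.5)·(0.5) + (0.5)·(0.5)) / 3 = 19/3 = 6.3333
  Sample standard deviations s_i = √(s[i,i]):
  s(X_1) = √(2.9167) = 1.7078
  s(X_2) = √(6.3333) = 2.5166

Step 3 — r_{ij} = s_{ij} / (s_i · s_j):
  r[X_1,X_1] = 1 (diagonal).
  r[X_1,X_2] = 2.8333 / (1.7078 · 2.5166) = 2.8333 / 4.2979 = 0.6592
  r[X_2,X_2] = 1 (diagonal).

R is symmetric with unit diagonal. Assembling:

R = [[1, 0.6592],
 [0.6592, 1]]


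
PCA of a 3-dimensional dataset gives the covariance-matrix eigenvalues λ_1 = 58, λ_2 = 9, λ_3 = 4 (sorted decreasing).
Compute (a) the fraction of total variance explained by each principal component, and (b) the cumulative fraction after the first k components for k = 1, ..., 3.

Step 1 — total variance = trace(Sigma) = Σ λ_i = 58 + 9 + 4 = 71.

Step 2 — fraction explained by component i = λ_i / Σ λ:
  PC1: 58/71 = 0.8169
  PC2: 9/71 = 0.1268
  PC3: 4/71 = 0.0563

Step 3 — cumulative fraction after k components = (λ_1 + ... + λ_k) / Σ λ:
  k = 1: 58/71 = 0.8169
  k = 2: (58 + 9)/71 = 67/71 = 0.9437
  k = 3: (58 + 9 + 4)/71 = 71/71 = 1

Summary (fraction, with percent):

explained: PC1 0.8169 (81.69%), PC2 0.1268 (12.68%), PC3 0.0563 (5.63%);  cumulative: 0.8169, 0.9437, 1


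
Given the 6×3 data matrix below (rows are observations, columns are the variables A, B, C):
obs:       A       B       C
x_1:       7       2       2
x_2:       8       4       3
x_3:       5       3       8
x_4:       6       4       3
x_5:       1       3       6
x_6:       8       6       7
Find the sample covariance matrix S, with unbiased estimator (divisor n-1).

Step 1 — column means:
  mean(A) = (7 + 8 + 5 + 6 + 1 + 8) / 6 = 35/6 = 5.8333
  mean(B) = (2 + 4 + 3 + 4 + 3 + 6) / 6 = 22/6 = 3.6667
  mean(C) = (2 + 3 + 8 + 3 + 6 + 7) / 6 = 29/6 = 4.8333

Step 2 — sample covariance S[i,j] = (1/(n-1)) · Σ_k (x_{k,i} - mean_i) · (x_{k,j} - mean_j), with n-1 = 5.
  S[A,A] = ((1.1667)·(1.1667) + (2.1667)·(2.1667) + (-0.8333)·(-0.8333) + (0.1667)·(0.1667) + (-4.8333)·(-4.8333) + (2.1667)·(2.1667)) / 5 = 34.8333/5 = 6.9667
  S[A,B] = ((1.1667)·(-1.6667) + (2.1667)·(0.3333) + (-0.8333)·(-0.6667) + (0.1667)·(0.3333) + (-4.8333)·(-0.6667) + (2.1667)·(2.3333)) / 5 = 7.6667/5 = 1.5333
  S[A,C] = ((1.1667)·(-2.8333) + (2.1667)·(-1.8333) + (-0.8333)·(3.1667) + (0.1667)·(-1.8333) + (-4.8333)·(1.1667) + (2.1667)·(2.1667)) / 5 = -11.1667/5 = -2.2333
  S[B,B] = ((-1.6667)·(-1.6667) + (0.3333)·(0.3333) + (-0.6667)·(-0.6667) + (0.3333)·(0.3333) + (-0.6667)·(-0.6667) + (2.3333)·(2.3333)) / 5 = 9.3333/5 = 1.8667
  S[B,C] = ((-1.6667)·(-2.8333) + (0.3333)·(-1.8333) + (-0.6667)·(3.1667) + (0.3333)·(-1.8333) + (-0.6667)·(1.1667) + (2.3333)·(2.1667)) / 5 = 5.6667/5 = 1.1333
  S[C,C] = ((-2.8333)·(-2.8333) + (-1.8333)·(-1.8333) + (3.1667)·(3.1667) + (-1.8333)·(-1.8333) + (1.1667)·(1.1667) + (2.1667)·(2.1667)) / 5 = 30.8333/5 = 6.1667

S is symmetric (S[j,i] = S[i,j]). Assembling:

S = [[6.9667, 1.5333, -2.2333],
 [1.5333, 1.8667, 1.1333],
 [-2.2333, 1.1333, 6.1667]]


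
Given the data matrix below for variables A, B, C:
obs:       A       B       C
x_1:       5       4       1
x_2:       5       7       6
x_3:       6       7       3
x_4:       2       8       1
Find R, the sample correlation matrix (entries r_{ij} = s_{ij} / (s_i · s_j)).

Step 1 — column means:
  mean(A) = (5 + 5 + 6 + 2) / 4 = 18/4 = 4.5
  mean(B) = (4 + 7 + 7 + 8) / 4 = 26/4 = 6.5
  mean(C) = (1 + 6 + 3 + 1) / 4 = 11/4 = 2.75

Step 2 — sample variances and covariances s[i,j] = (1/(n-1)) · Σ_k (x_{k,i} - mean_i) · (x_{k,j} - mean_j), with n-1 = 3:
  s[A,A] = ((0.5)·(0.5) + (0.5)·(0.5) + (1.5)·(1.5) + (-2.5)·(-2.5)) / 3 = 9/3 = 3
  s[A,B] = ((0.5)·(-2.5) + (0.5)·(0.5) + (1.5)·(0.5) + (-2.5)·(1.5)) / 3 = -4/3 = -1.3333
  s[A,C] = ((0.5)·(-1.75) + (0.5)·(3.25) + (1.5)·(0.25) + (-2.5)·(-1.75)) / 3 = 5.5/3 = 1.8333
  s[B,B] = ((-2.5)·(-2.5) + (0.5)·(0.5) + (0.5)·(0.5) + (1.5)·(1.5)) / 3 = 9/3 = 3
  s[B,C] = ((-2.5)·(-1.75) + (0.5)·(3.25) + (0.5)·(0.25) + (1.5)·(-1.75)) / 3 = 3.5/3 = 1.1667
  s[C,C] = ((-1.75)·(-1.75) + (3.25)·(3.25) + (0.25)·(0.25) + (-1.75)·(-1.75)) / 3 = 16.75/3 = 5.5833
  Sample standard deviations s_i = √(s[i,i]):
  s(A) = √(3) = 1.7321
  s(B) = √(3) = 1.7321
  s(C) = √(5.5833) = 2.3629

Step 3 — r_{ij} = s_{ij} / (s_i · s_j):
  r[A,A] = 1 (diagonal).
  r[A,B] = -1.3333 / (1.7321 · 1.7321) = -1.3333 / 3 = -0.4444
  r[A,C] = 1.8333 / (1.7321 · 2.3629) = 1.8333 / 4.0927 = 0.448
  r[B,B] = 1 (diagonal).
  r[B,C] = 1.1667 / (1.7321 · 2.3629) = 1.1667 / 4.0927 = 0.2851
  r[C,C] = 1 (diagonal).

R is symmetric with unit diagonal. Assembling:

R = [[1, -0.4444, 0.448],
 [-0.4444, 1, 0.2851],
 [0.448, 0.2851, 1]]
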